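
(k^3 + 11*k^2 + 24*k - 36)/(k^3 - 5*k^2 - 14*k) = (-k^3 - 11*k^2 - 24*k + 36)/(k*(-k^2 + 5*k + 14))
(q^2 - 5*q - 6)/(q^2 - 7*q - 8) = (q - 6)/(q - 8)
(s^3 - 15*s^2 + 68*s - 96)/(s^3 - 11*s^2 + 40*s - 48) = (s - 8)/(s - 4)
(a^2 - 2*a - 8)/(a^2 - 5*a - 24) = (-a^2 + 2*a + 8)/(-a^2 + 5*a + 24)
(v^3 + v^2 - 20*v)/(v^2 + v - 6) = v*(v^2 + v - 20)/(v^2 + v - 6)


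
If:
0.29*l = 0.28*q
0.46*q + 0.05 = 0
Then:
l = -0.10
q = -0.11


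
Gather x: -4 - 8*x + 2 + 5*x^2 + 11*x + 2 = 5*x^2 + 3*x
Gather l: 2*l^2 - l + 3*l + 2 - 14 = 2*l^2 + 2*l - 12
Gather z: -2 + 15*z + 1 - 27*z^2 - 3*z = -27*z^2 + 12*z - 1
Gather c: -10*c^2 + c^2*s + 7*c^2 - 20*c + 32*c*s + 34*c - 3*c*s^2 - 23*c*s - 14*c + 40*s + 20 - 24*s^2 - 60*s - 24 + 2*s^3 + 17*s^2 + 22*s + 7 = c^2*(s - 3) + c*(-3*s^2 + 9*s) + 2*s^3 - 7*s^2 + 2*s + 3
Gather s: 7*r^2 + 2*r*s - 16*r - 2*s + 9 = 7*r^2 - 16*r + s*(2*r - 2) + 9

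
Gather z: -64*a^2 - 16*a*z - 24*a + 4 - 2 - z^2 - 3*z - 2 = -64*a^2 - 24*a - z^2 + z*(-16*a - 3)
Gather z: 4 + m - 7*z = m - 7*z + 4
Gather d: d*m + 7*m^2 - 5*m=d*m + 7*m^2 - 5*m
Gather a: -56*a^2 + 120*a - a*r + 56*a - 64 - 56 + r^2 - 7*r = -56*a^2 + a*(176 - r) + r^2 - 7*r - 120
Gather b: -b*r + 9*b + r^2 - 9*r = b*(9 - r) + r^2 - 9*r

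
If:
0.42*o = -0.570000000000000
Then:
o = -1.36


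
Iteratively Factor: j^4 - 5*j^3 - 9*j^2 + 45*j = (j + 3)*(j^3 - 8*j^2 + 15*j) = (j - 5)*(j + 3)*(j^2 - 3*j) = (j - 5)*(j - 3)*(j + 3)*(j)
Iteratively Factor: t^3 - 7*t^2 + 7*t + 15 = (t - 5)*(t^2 - 2*t - 3) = (t - 5)*(t + 1)*(t - 3)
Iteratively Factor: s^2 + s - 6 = (s - 2)*(s + 3)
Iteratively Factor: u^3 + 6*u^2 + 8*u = (u)*(u^2 + 6*u + 8) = u*(u + 4)*(u + 2)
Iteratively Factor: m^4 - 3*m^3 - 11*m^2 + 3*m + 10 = (m + 2)*(m^3 - 5*m^2 - m + 5) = (m - 5)*(m + 2)*(m^2 - 1) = (m - 5)*(m + 1)*(m + 2)*(m - 1)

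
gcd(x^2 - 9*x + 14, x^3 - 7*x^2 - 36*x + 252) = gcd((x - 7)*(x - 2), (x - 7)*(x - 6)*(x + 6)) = x - 7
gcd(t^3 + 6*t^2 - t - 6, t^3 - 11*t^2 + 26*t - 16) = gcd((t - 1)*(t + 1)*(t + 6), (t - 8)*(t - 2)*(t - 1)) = t - 1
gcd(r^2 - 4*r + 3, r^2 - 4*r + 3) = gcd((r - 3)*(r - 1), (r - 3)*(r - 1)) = r^2 - 4*r + 3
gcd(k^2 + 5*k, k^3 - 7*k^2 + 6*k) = k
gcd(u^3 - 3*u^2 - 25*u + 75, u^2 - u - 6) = u - 3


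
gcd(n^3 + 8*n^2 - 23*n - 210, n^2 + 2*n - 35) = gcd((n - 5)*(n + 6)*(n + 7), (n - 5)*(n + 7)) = n^2 + 2*n - 35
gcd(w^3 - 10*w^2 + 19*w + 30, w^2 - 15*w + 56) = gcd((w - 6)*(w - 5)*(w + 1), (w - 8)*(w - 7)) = 1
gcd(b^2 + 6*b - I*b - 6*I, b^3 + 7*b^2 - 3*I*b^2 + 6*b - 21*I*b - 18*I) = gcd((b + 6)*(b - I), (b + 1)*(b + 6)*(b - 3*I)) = b + 6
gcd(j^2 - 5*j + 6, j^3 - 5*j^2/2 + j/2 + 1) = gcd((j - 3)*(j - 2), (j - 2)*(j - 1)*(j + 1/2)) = j - 2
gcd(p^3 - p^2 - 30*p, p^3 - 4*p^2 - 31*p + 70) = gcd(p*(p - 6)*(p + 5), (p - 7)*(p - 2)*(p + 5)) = p + 5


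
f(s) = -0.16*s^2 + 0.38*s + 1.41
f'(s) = 0.38 - 0.32*s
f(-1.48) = 0.50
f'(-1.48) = 0.85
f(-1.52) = 0.46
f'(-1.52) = 0.87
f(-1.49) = 0.49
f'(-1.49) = 0.86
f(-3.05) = -1.24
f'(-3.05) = 1.36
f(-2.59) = -0.65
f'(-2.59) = 1.21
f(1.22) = 1.64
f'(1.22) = -0.01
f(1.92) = 1.55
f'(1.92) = -0.23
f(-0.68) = 1.08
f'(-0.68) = 0.60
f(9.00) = -8.13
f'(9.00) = -2.50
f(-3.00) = -1.17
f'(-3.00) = 1.34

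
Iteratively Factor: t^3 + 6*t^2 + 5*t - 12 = (t + 3)*(t^2 + 3*t - 4) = (t - 1)*(t + 3)*(t + 4)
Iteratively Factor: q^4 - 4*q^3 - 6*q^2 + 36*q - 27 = (q - 3)*(q^3 - q^2 - 9*q + 9) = (q - 3)*(q + 3)*(q^2 - 4*q + 3) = (q - 3)*(q - 1)*(q + 3)*(q - 3)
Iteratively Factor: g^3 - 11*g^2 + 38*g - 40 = (g - 4)*(g^2 - 7*g + 10) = (g - 5)*(g - 4)*(g - 2)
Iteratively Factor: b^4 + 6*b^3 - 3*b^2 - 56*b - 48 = (b + 1)*(b^3 + 5*b^2 - 8*b - 48) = (b - 3)*(b + 1)*(b^2 + 8*b + 16) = (b - 3)*(b + 1)*(b + 4)*(b + 4)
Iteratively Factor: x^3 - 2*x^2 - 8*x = (x)*(x^2 - 2*x - 8) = x*(x + 2)*(x - 4)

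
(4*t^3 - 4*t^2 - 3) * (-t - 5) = -4*t^4 - 16*t^3 + 20*t^2 + 3*t + 15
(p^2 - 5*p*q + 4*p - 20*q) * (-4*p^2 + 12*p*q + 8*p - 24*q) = -4*p^4 + 32*p^3*q - 8*p^3 - 60*p^2*q^2 + 64*p^2*q + 32*p^2 - 120*p*q^2 - 256*p*q + 480*q^2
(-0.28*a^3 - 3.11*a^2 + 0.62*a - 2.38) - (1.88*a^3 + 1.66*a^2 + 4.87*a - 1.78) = -2.16*a^3 - 4.77*a^2 - 4.25*a - 0.6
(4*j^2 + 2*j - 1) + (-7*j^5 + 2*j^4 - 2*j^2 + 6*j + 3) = -7*j^5 + 2*j^4 + 2*j^2 + 8*j + 2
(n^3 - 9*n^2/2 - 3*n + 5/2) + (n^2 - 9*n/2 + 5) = n^3 - 7*n^2/2 - 15*n/2 + 15/2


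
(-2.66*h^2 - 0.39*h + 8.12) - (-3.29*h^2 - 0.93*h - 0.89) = 0.63*h^2 + 0.54*h + 9.01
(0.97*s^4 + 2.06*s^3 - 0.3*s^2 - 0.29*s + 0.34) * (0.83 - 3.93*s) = -3.8121*s^5 - 7.2907*s^4 + 2.8888*s^3 + 0.8907*s^2 - 1.5769*s + 0.2822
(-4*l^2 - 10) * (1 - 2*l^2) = 8*l^4 + 16*l^2 - 10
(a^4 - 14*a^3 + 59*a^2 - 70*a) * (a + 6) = a^5 - 8*a^4 - 25*a^3 + 284*a^2 - 420*a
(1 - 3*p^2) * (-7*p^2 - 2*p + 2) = 21*p^4 + 6*p^3 - 13*p^2 - 2*p + 2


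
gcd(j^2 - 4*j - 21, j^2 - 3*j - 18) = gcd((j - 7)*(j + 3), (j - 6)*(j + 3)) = j + 3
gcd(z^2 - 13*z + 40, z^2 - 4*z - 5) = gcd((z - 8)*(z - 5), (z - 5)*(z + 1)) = z - 5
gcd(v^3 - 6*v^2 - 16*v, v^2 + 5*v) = v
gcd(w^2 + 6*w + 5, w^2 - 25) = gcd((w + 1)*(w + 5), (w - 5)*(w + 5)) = w + 5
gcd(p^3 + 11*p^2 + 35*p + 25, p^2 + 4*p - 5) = p + 5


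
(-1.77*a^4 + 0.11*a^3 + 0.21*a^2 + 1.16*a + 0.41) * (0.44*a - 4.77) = -0.7788*a^5 + 8.4913*a^4 - 0.4323*a^3 - 0.4913*a^2 - 5.3528*a - 1.9557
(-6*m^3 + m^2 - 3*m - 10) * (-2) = 12*m^3 - 2*m^2 + 6*m + 20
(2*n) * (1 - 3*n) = -6*n^2 + 2*n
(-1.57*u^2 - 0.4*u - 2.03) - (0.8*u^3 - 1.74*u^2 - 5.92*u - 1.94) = -0.8*u^3 + 0.17*u^2 + 5.52*u - 0.0899999999999999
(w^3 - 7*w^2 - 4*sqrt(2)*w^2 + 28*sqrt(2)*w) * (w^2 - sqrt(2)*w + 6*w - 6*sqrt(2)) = w^5 - 5*sqrt(2)*w^4 - w^4 - 34*w^3 + 5*sqrt(2)*w^3 - 8*w^2 + 210*sqrt(2)*w^2 - 336*w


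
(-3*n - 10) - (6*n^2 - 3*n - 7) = -6*n^2 - 3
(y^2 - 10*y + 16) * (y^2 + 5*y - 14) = y^4 - 5*y^3 - 48*y^2 + 220*y - 224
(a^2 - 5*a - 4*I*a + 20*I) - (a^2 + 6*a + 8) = -11*a - 4*I*a - 8 + 20*I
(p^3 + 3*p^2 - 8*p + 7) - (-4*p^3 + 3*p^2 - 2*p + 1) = 5*p^3 - 6*p + 6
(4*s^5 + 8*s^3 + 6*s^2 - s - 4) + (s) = 4*s^5 + 8*s^3 + 6*s^2 - 4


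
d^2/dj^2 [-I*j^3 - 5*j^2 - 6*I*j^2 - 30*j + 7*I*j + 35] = -6*I*j - 10 - 12*I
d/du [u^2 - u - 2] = 2*u - 1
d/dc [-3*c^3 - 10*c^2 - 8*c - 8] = -9*c^2 - 20*c - 8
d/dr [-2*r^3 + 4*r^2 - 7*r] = -6*r^2 + 8*r - 7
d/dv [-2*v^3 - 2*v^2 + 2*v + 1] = -6*v^2 - 4*v + 2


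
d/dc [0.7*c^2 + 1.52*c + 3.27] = 1.4*c + 1.52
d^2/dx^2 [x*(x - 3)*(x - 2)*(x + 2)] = 12*x^2 - 18*x - 8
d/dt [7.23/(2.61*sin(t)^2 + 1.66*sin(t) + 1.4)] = -(37.7406*sin(t) + 12.0018)*cos(t)/(2.61*sin(t)^2 + 1.66*sin(t) + 1.4)^2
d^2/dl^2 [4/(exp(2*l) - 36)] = 16*(exp(2*l) + 36)*exp(2*l)/(exp(2*l) - 36)^3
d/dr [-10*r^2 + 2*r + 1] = 2 - 20*r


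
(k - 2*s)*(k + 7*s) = k^2 + 5*k*s - 14*s^2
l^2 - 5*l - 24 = (l - 8)*(l + 3)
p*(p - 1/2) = p^2 - p/2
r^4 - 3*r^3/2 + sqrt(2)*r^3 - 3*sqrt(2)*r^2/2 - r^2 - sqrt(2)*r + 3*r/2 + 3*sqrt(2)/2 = (r - 3/2)*(r - 1)*(r + 1)*(r + sqrt(2))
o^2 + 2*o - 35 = (o - 5)*(o + 7)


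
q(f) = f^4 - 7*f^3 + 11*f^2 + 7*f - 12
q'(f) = 4*f^3 - 21*f^2 + 22*f + 7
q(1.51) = 4.75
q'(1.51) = 6.11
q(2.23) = 5.41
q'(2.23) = -4.01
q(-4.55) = 1271.85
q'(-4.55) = -904.64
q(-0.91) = -3.30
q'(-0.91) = -33.42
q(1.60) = 5.24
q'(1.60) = 4.82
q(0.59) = -5.36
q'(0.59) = 13.49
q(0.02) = -11.86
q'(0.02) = 7.43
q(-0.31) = -12.90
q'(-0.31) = -1.96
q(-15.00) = 76608.00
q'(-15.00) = -18548.00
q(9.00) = 2400.00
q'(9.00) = 1420.00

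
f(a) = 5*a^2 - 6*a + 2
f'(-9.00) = -96.00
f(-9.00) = 461.00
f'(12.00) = 114.00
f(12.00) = 650.00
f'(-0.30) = -9.00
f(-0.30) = 4.25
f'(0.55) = -0.50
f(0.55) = 0.21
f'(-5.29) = -58.90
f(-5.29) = 173.66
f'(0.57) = -0.30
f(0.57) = 0.20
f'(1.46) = 8.60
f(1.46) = 3.90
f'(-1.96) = -25.60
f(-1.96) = 32.97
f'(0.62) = 0.20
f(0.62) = 0.20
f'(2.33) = 17.30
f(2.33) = 15.16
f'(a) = 10*a - 6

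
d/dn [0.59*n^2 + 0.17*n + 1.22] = 1.18*n + 0.17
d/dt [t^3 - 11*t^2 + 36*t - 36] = 3*t^2 - 22*t + 36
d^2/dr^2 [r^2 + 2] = 2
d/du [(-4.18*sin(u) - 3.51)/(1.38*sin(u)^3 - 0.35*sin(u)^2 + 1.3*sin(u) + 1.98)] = (11.5368*sin(u)^3 + 13.0684*sin(u)^2 - 2.457*sin(u) - 3.7134)*cos(u)/(1.9044*sin(u)^6 - 0.966*sin(u)^5 + 3.7105*sin(u)^4 + 4.5548*sin(u)^3 + 0.304*sin(u)^2 + 5.148*sin(u) + 3.9204)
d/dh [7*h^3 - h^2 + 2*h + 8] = 21*h^2 - 2*h + 2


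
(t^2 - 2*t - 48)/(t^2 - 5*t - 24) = (t + 6)/(t + 3)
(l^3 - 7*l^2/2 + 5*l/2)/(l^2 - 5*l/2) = l - 1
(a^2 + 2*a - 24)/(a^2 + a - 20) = (a + 6)/(a + 5)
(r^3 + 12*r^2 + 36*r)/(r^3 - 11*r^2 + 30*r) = (r^2 + 12*r + 36)/(r^2 - 11*r + 30)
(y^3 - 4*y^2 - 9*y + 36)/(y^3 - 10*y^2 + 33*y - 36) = (y + 3)/(y - 3)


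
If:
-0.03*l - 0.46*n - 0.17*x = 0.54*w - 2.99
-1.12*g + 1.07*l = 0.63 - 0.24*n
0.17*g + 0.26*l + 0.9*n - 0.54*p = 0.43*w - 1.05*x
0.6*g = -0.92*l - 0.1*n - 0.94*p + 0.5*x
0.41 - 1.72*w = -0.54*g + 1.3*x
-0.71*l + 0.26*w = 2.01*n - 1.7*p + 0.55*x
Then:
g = -3.94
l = -5.19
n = 7.36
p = 6.14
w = -0.05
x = -1.25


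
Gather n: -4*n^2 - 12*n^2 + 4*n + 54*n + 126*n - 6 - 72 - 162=-16*n^2 + 184*n - 240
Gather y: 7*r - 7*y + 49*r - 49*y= 56*r - 56*y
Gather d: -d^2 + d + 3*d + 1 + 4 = -d^2 + 4*d + 5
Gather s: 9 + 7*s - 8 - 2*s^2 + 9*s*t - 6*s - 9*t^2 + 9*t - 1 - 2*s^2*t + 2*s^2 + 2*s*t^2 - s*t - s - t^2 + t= -2*s^2*t + s*(2*t^2 + 8*t) - 10*t^2 + 10*t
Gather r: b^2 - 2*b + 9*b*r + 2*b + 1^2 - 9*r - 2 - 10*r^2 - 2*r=b^2 - 10*r^2 + r*(9*b - 11) - 1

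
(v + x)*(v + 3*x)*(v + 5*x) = v^3 + 9*v^2*x + 23*v*x^2 + 15*x^3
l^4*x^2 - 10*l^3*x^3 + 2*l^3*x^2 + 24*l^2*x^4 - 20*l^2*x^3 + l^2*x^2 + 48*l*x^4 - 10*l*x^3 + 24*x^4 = (l - 6*x)*(l - 4*x)*(l*x + x)^2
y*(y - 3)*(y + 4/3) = y^3 - 5*y^2/3 - 4*y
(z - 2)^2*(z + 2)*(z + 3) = z^4 + z^3 - 10*z^2 - 4*z + 24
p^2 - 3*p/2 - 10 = (p - 4)*(p + 5/2)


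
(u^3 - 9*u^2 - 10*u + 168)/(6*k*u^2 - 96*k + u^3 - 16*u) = (u^2 - 13*u + 42)/(6*k*u - 24*k + u^2 - 4*u)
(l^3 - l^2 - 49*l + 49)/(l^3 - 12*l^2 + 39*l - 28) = (l + 7)/(l - 4)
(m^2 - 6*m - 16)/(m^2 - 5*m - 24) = (m + 2)/(m + 3)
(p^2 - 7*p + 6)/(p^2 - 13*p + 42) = (p - 1)/(p - 7)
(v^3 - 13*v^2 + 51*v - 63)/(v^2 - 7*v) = v - 6 + 9/v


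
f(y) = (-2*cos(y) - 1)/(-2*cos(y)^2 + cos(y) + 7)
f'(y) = (-4*sin(y)*cos(y) + sin(y))*(-2*cos(y) - 1)/(-2*cos(y)^2 + cos(y) + 7)^2 + 2*sin(y)/(-2*cos(y)^2 + cos(y) + 7)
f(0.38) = -0.46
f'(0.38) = 0.19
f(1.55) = -0.15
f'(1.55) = 0.27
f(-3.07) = 0.25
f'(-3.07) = -0.06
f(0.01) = -0.50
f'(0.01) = 0.01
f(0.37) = -0.46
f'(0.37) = 0.19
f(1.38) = -0.19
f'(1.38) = 0.27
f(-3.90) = 0.09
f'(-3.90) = 0.31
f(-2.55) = 0.14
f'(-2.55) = -0.30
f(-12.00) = -0.42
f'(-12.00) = 0.25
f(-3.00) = 0.24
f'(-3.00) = -0.11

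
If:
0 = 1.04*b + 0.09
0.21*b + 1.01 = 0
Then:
No Solution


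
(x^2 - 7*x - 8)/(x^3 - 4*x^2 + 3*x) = (x^2 - 7*x - 8)/(x*(x^2 - 4*x + 3))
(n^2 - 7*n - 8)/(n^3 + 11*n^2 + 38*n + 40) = (n^2 - 7*n - 8)/(n^3 + 11*n^2 + 38*n + 40)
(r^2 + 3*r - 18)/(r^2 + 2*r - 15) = (r + 6)/(r + 5)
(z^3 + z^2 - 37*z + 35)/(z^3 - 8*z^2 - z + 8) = (z^2 + 2*z - 35)/(z^2 - 7*z - 8)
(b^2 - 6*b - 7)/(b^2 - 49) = (b + 1)/(b + 7)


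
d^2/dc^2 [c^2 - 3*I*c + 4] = 2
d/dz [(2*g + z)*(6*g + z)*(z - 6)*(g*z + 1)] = g*(2*g + z)*(6*g + z)*(z - 6) + (2*g + z)*(6*g + z)*(g*z + 1) + (2*g + z)*(z - 6)*(g*z + 1) + (6*g + z)*(z - 6)*(g*z + 1)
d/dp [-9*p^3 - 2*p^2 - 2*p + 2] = -27*p^2 - 4*p - 2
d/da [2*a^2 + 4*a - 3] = 4*a + 4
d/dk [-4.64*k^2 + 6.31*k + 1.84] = 6.31 - 9.28*k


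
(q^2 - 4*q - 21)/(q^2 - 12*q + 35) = (q + 3)/(q - 5)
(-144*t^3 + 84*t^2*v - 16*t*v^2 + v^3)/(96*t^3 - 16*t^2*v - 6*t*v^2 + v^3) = (-6*t + v)/(4*t + v)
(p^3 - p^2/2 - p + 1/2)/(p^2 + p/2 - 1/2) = p - 1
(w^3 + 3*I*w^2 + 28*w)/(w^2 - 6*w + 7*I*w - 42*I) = w*(w - 4*I)/(w - 6)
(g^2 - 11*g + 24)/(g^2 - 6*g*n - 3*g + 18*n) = (g - 8)/(g - 6*n)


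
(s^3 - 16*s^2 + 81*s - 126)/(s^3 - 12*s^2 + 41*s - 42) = (s - 6)/(s - 2)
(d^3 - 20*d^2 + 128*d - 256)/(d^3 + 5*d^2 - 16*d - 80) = (d^2 - 16*d + 64)/(d^2 + 9*d + 20)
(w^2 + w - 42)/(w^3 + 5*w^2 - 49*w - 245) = (w - 6)/(w^2 - 2*w - 35)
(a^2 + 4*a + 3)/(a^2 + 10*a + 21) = (a + 1)/(a + 7)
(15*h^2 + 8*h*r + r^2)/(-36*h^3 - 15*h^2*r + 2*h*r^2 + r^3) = (5*h + r)/(-12*h^2 - h*r + r^2)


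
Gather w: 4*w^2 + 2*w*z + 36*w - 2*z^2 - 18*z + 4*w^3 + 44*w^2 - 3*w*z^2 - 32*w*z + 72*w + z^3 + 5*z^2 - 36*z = 4*w^3 + 48*w^2 + w*(-3*z^2 - 30*z + 108) + z^3 + 3*z^2 - 54*z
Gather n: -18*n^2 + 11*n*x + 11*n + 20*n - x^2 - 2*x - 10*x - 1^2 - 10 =-18*n^2 + n*(11*x + 31) - x^2 - 12*x - 11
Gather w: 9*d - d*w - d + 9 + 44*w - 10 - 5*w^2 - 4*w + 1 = 8*d - 5*w^2 + w*(40 - d)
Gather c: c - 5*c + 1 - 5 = -4*c - 4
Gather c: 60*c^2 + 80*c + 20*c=60*c^2 + 100*c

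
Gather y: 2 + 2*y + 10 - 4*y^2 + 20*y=-4*y^2 + 22*y + 12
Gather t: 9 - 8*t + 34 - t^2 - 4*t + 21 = -t^2 - 12*t + 64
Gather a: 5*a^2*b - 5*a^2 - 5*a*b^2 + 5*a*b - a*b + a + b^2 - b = a^2*(5*b - 5) + a*(-5*b^2 + 4*b + 1) + b^2 - b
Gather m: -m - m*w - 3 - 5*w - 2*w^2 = m*(-w - 1) - 2*w^2 - 5*w - 3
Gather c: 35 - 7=28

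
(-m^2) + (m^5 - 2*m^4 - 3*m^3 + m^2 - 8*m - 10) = m^5 - 2*m^4 - 3*m^3 - 8*m - 10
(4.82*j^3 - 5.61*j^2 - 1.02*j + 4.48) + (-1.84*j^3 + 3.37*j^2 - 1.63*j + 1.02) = 2.98*j^3 - 2.24*j^2 - 2.65*j + 5.5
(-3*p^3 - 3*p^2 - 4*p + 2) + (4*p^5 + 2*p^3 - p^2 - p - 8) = 4*p^5 - p^3 - 4*p^2 - 5*p - 6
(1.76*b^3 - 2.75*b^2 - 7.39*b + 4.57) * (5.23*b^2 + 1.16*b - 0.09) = 9.2048*b^5 - 12.3409*b^4 - 41.9981*b^3 + 15.5762*b^2 + 5.9663*b - 0.4113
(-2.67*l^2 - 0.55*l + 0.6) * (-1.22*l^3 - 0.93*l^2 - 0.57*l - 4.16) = 3.2574*l^5 + 3.1541*l^4 + 1.3014*l^3 + 10.8627*l^2 + 1.946*l - 2.496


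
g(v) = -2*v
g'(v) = -2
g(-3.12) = 6.24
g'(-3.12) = -2.00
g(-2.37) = 4.74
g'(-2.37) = -2.00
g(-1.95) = 3.90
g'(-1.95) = -2.00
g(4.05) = -8.10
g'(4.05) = -2.00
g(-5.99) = 11.98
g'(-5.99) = -2.00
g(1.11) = -2.22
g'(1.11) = -2.00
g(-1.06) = 2.12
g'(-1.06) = -2.00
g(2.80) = -5.60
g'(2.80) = -2.00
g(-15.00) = 30.00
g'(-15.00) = -2.00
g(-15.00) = 30.00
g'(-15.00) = -2.00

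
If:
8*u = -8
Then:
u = -1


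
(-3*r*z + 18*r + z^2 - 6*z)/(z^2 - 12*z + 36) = (-3*r + z)/(z - 6)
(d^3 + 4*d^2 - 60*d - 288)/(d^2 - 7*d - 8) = (d^2 + 12*d + 36)/(d + 1)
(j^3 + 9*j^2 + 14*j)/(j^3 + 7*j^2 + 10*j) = (j + 7)/(j + 5)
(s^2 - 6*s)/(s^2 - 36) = s/(s + 6)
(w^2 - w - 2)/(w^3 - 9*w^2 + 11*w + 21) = (w - 2)/(w^2 - 10*w + 21)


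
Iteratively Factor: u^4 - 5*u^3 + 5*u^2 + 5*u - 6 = (u + 1)*(u^3 - 6*u^2 + 11*u - 6) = (u - 2)*(u + 1)*(u^2 - 4*u + 3) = (u - 2)*(u - 1)*(u + 1)*(u - 3)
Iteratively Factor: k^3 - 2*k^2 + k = (k - 1)*(k^2 - k) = k*(k - 1)*(k - 1)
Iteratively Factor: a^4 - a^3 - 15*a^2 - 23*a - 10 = (a + 1)*(a^3 - 2*a^2 - 13*a - 10) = (a - 5)*(a + 1)*(a^2 + 3*a + 2) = (a - 5)*(a + 1)^2*(a + 2)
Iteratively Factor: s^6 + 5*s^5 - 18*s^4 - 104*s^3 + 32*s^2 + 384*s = (s - 2)*(s^5 + 7*s^4 - 4*s^3 - 112*s^2 - 192*s) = s*(s - 2)*(s^4 + 7*s^3 - 4*s^2 - 112*s - 192) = s*(s - 2)*(s + 4)*(s^3 + 3*s^2 - 16*s - 48) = s*(s - 4)*(s - 2)*(s + 4)*(s^2 + 7*s + 12) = s*(s - 4)*(s - 2)*(s + 3)*(s + 4)*(s + 4)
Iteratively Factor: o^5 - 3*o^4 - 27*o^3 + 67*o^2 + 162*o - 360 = (o - 2)*(o^4 - o^3 - 29*o^2 + 9*o + 180) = (o - 5)*(o - 2)*(o^3 + 4*o^2 - 9*o - 36) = (o - 5)*(o - 2)*(o + 3)*(o^2 + o - 12) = (o - 5)*(o - 2)*(o + 3)*(o + 4)*(o - 3)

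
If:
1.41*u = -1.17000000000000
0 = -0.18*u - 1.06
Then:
No Solution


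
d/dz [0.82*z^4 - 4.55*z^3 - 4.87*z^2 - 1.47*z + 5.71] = 3.28*z^3 - 13.65*z^2 - 9.74*z - 1.47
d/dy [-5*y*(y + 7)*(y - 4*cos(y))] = -20*y^2*sin(y) - 15*y^2 - 140*y*sin(y) + 40*y*cos(y) - 70*y + 140*cos(y)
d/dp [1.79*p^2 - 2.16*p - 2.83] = 3.58*p - 2.16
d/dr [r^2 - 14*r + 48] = 2*r - 14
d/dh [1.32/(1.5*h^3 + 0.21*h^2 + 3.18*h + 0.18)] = (-5.94*h^2 - 0.5544*h - 4.1976)/(1.5*h^3 + 0.21*h^2 + 3.18*h + 0.18)^2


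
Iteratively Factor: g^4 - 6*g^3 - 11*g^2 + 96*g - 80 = (g + 4)*(g^3 - 10*g^2 + 29*g - 20) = (g - 5)*(g + 4)*(g^2 - 5*g + 4) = (g - 5)*(g - 1)*(g + 4)*(g - 4)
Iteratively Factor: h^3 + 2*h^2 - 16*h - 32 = (h + 2)*(h^2 - 16) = (h - 4)*(h + 2)*(h + 4)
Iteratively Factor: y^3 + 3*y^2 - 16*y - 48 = (y - 4)*(y^2 + 7*y + 12) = (y - 4)*(y + 3)*(y + 4)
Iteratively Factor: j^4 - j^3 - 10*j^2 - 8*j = (j + 1)*(j^3 - 2*j^2 - 8*j) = j*(j + 1)*(j^2 - 2*j - 8) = j*(j - 4)*(j + 1)*(j + 2)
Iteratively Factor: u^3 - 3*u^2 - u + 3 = (u - 1)*(u^2 - 2*u - 3) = (u - 1)*(u + 1)*(u - 3)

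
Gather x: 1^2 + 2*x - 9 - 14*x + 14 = 6 - 12*x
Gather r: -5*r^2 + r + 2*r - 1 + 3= -5*r^2 + 3*r + 2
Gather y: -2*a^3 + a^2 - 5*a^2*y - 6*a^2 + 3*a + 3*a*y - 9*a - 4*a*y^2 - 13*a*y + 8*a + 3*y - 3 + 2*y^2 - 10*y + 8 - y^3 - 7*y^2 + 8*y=-2*a^3 - 5*a^2 + 2*a - y^3 + y^2*(-4*a - 5) + y*(-5*a^2 - 10*a + 1) + 5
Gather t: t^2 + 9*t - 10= t^2 + 9*t - 10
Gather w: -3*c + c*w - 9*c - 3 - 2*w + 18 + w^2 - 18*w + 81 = -12*c + w^2 + w*(c - 20) + 96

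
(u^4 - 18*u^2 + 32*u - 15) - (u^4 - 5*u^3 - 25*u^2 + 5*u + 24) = 5*u^3 + 7*u^2 + 27*u - 39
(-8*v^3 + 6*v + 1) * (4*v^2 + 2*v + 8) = -32*v^5 - 16*v^4 - 40*v^3 + 16*v^2 + 50*v + 8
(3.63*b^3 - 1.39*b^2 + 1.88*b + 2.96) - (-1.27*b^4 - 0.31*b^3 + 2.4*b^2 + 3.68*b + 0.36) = 1.27*b^4 + 3.94*b^3 - 3.79*b^2 - 1.8*b + 2.6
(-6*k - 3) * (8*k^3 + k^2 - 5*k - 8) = -48*k^4 - 30*k^3 + 27*k^2 + 63*k + 24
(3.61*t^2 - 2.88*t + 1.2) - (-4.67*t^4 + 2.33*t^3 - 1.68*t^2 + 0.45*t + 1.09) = 4.67*t^4 - 2.33*t^3 + 5.29*t^2 - 3.33*t + 0.11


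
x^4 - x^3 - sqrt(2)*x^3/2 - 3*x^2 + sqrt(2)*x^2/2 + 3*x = x*(x - 1)*(x - 3*sqrt(2)/2)*(x + sqrt(2))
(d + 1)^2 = d^2 + 2*d + 1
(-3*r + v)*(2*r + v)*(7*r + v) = -42*r^3 - 13*r^2*v + 6*r*v^2 + v^3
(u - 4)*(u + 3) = u^2 - u - 12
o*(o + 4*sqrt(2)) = o^2 + 4*sqrt(2)*o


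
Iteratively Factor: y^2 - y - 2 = (y + 1)*(y - 2)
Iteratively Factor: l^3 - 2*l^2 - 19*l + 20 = (l - 5)*(l^2 + 3*l - 4) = (l - 5)*(l - 1)*(l + 4)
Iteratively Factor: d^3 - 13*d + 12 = (d - 3)*(d^2 + 3*d - 4) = (d - 3)*(d - 1)*(d + 4)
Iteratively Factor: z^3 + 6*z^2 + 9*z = (z)*(z^2 + 6*z + 9) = z*(z + 3)*(z + 3)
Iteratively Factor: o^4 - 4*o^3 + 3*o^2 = (o)*(o^3 - 4*o^2 + 3*o) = o*(o - 3)*(o^2 - o) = o*(o - 3)*(o - 1)*(o)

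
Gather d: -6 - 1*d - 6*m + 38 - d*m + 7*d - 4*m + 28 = d*(6 - m) - 10*m + 60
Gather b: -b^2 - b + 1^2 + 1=-b^2 - b + 2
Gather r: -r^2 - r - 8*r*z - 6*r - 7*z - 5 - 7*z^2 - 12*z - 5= -r^2 + r*(-8*z - 7) - 7*z^2 - 19*z - 10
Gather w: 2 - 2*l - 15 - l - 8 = -3*l - 21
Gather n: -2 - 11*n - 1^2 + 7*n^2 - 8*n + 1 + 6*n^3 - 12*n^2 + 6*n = 6*n^3 - 5*n^2 - 13*n - 2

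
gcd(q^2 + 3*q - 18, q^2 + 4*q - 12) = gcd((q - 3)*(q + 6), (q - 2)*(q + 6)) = q + 6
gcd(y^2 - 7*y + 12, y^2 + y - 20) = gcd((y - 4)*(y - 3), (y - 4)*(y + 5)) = y - 4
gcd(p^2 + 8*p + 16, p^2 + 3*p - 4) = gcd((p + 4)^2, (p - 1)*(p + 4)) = p + 4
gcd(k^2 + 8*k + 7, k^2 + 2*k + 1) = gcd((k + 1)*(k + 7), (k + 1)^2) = k + 1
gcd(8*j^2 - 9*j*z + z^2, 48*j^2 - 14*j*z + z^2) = -8*j + z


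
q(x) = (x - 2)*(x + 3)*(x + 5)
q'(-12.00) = 287.00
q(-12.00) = -882.00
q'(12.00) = 575.00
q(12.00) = 2550.00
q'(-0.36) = -4.93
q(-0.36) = -28.91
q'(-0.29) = -4.23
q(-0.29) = -29.23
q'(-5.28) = 19.28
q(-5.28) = -4.65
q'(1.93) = 33.33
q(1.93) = -2.39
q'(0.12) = 0.48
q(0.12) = -30.03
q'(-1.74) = -12.80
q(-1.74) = -15.36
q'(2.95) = 60.51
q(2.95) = 44.94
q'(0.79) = 10.35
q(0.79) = -26.55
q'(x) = (x - 2)*(x + 3) + (x - 2)*(x + 5) + (x + 3)*(x + 5) = 3*x^2 + 12*x - 1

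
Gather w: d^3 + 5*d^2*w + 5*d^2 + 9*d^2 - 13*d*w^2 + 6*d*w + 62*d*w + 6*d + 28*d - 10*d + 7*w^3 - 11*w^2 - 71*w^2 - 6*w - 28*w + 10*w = d^3 + 14*d^2 + 24*d + 7*w^3 + w^2*(-13*d - 82) + w*(5*d^2 + 68*d - 24)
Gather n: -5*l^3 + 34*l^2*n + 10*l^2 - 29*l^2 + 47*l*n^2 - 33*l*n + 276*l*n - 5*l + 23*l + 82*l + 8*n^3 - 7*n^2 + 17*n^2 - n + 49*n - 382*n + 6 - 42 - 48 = -5*l^3 - 19*l^2 + 100*l + 8*n^3 + n^2*(47*l + 10) + n*(34*l^2 + 243*l - 334) - 84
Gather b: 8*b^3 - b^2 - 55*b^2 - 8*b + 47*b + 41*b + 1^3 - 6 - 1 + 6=8*b^3 - 56*b^2 + 80*b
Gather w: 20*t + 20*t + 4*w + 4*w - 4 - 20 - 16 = 40*t + 8*w - 40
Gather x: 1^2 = 1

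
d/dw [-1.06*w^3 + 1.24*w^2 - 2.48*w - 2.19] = -3.18*w^2 + 2.48*w - 2.48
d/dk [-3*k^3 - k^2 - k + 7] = -9*k^2 - 2*k - 1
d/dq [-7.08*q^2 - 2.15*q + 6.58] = -14.16*q - 2.15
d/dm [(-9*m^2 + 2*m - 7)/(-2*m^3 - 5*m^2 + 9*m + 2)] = (-18*m^4 + 8*m^3 - 113*m^2 - 106*m + 67)/(4*m^6 + 20*m^5 - 11*m^4 - 98*m^3 + 61*m^2 + 36*m + 4)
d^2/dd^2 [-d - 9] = 0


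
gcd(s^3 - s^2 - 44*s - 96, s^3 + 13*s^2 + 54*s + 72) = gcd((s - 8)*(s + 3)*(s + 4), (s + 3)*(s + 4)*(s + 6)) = s^2 + 7*s + 12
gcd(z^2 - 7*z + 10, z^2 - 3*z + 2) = z - 2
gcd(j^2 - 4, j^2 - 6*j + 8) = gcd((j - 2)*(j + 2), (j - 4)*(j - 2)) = j - 2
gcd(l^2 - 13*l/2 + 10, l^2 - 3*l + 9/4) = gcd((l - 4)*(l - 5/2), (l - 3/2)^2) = 1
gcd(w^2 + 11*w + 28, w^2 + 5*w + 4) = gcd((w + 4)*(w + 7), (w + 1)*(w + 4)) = w + 4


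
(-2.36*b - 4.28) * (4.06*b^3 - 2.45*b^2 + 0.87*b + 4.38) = -9.5816*b^4 - 11.5948*b^3 + 8.4328*b^2 - 14.0604*b - 18.7464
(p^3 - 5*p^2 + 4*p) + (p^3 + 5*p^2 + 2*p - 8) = 2*p^3 + 6*p - 8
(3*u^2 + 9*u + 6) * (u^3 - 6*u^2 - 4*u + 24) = 3*u^5 - 9*u^4 - 60*u^3 + 192*u + 144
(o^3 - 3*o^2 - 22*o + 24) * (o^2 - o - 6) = o^5 - 4*o^4 - 25*o^3 + 64*o^2 + 108*o - 144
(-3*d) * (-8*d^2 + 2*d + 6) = 24*d^3 - 6*d^2 - 18*d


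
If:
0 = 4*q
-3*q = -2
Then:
No Solution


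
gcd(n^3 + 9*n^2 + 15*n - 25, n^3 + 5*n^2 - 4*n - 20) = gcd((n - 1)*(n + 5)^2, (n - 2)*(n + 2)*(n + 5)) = n + 5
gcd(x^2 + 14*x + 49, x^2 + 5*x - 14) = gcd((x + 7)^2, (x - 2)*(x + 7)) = x + 7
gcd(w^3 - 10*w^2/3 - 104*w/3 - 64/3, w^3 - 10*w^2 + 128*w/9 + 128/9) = w^2 - 22*w/3 - 16/3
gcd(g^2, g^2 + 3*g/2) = g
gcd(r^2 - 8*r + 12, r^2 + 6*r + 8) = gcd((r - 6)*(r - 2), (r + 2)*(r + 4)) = 1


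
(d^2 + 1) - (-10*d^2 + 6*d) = 11*d^2 - 6*d + 1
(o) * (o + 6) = o^2 + 6*o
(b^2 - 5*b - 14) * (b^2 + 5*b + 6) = b^4 - 33*b^2 - 100*b - 84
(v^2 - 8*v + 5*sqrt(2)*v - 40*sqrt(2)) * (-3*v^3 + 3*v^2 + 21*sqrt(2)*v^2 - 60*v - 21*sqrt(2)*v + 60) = -3*v^5 + 6*sqrt(2)*v^4 + 27*v^4 - 54*sqrt(2)*v^3 + 126*v^3 - 1350*v^2 - 252*sqrt(2)*v^2 + 1200*v + 2700*sqrt(2)*v - 2400*sqrt(2)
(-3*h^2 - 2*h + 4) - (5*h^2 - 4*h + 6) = -8*h^2 + 2*h - 2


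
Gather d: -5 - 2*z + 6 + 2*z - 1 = 0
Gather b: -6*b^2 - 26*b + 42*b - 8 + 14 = -6*b^2 + 16*b + 6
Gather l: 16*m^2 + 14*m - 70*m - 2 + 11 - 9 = 16*m^2 - 56*m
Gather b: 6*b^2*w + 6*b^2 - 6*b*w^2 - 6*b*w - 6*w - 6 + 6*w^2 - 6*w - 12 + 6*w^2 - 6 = b^2*(6*w + 6) + b*(-6*w^2 - 6*w) + 12*w^2 - 12*w - 24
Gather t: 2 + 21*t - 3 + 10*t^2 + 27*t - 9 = 10*t^2 + 48*t - 10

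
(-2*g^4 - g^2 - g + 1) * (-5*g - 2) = 10*g^5 + 4*g^4 + 5*g^3 + 7*g^2 - 3*g - 2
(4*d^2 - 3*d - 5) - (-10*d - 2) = 4*d^2 + 7*d - 3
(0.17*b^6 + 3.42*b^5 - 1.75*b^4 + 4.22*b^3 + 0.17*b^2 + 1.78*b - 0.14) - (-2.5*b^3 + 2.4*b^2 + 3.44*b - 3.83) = 0.17*b^6 + 3.42*b^5 - 1.75*b^4 + 6.72*b^3 - 2.23*b^2 - 1.66*b + 3.69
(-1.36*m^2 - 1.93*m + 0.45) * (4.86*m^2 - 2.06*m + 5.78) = -6.6096*m^4 - 6.5782*m^3 - 1.698*m^2 - 12.0824*m + 2.601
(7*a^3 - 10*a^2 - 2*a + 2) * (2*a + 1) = 14*a^4 - 13*a^3 - 14*a^2 + 2*a + 2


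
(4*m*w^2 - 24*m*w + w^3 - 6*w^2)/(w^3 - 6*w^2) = (4*m + w)/w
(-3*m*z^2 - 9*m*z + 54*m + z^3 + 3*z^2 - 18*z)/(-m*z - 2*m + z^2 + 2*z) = (3*m*z^2 + 9*m*z - 54*m - z^3 - 3*z^2 + 18*z)/(m*z + 2*m - z^2 - 2*z)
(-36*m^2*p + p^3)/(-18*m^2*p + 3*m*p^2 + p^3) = (-6*m + p)/(-3*m + p)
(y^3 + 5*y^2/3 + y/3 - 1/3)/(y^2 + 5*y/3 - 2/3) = (y^2 + 2*y + 1)/(y + 2)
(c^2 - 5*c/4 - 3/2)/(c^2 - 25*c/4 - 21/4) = (c - 2)/(c - 7)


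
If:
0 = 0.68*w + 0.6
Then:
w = -0.88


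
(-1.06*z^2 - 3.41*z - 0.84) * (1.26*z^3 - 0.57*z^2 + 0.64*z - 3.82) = -1.3356*z^5 - 3.6924*z^4 + 0.2069*z^3 + 2.3456*z^2 + 12.4886*z + 3.2088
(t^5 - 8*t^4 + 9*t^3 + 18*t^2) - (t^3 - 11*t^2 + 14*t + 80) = t^5 - 8*t^4 + 8*t^3 + 29*t^2 - 14*t - 80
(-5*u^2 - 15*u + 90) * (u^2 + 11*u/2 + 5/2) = -5*u^4 - 85*u^3/2 - 5*u^2 + 915*u/2 + 225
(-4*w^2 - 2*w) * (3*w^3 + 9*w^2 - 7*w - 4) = -12*w^5 - 42*w^4 + 10*w^3 + 30*w^2 + 8*w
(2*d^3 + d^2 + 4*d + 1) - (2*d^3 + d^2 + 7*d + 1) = -3*d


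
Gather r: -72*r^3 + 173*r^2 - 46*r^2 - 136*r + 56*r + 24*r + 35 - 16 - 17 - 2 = -72*r^3 + 127*r^2 - 56*r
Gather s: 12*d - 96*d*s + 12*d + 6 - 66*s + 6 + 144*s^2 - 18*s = 24*d + 144*s^2 + s*(-96*d - 84) + 12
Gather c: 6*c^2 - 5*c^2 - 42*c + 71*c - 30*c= c^2 - c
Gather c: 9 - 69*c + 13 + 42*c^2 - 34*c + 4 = 42*c^2 - 103*c + 26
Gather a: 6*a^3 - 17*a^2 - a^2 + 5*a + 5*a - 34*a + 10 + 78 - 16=6*a^3 - 18*a^2 - 24*a + 72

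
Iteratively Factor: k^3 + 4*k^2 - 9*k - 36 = (k + 4)*(k^2 - 9) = (k - 3)*(k + 4)*(k + 3)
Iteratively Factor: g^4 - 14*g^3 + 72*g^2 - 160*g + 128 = (g - 4)*(g^3 - 10*g^2 + 32*g - 32) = (g - 4)*(g - 2)*(g^2 - 8*g + 16) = (g - 4)^2*(g - 2)*(g - 4)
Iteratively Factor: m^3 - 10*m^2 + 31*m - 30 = (m - 3)*(m^2 - 7*m + 10) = (m - 5)*(m - 3)*(m - 2)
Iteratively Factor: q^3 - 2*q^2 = (q)*(q^2 - 2*q) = q*(q - 2)*(q)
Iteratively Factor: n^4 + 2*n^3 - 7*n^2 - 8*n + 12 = (n + 3)*(n^3 - n^2 - 4*n + 4) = (n - 2)*(n + 3)*(n^2 + n - 2) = (n - 2)*(n - 1)*(n + 3)*(n + 2)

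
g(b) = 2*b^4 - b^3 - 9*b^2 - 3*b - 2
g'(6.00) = 1509.00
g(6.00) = 2032.00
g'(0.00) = -3.00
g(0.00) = -2.00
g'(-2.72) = -137.22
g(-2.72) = 69.17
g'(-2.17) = -59.81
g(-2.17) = 16.70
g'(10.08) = 7704.28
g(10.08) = 18676.83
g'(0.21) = -6.84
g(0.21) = -3.03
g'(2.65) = 77.11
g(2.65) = 6.87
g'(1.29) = -14.04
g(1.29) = -17.46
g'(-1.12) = 2.16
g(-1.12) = -5.38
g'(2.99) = 130.21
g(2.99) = 41.69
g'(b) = 8*b^3 - 3*b^2 - 18*b - 3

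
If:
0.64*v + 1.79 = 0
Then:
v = -2.80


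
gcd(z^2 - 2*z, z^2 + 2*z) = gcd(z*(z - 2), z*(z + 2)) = z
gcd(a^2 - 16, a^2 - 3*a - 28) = a + 4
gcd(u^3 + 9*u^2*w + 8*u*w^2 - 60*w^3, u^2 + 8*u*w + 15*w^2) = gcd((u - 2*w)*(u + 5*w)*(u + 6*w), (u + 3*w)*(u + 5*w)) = u + 5*w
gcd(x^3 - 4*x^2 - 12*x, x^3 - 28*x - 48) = x^2 - 4*x - 12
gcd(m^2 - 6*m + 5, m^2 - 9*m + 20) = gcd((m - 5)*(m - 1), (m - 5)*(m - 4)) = m - 5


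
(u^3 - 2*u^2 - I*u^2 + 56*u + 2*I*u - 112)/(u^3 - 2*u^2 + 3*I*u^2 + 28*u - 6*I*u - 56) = (u - 8*I)/(u - 4*I)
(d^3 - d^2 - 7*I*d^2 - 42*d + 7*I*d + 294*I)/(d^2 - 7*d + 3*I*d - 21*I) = (d^2 + d*(6 - 7*I) - 42*I)/(d + 3*I)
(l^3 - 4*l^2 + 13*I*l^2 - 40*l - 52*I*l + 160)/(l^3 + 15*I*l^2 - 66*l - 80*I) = (l - 4)/(l + 2*I)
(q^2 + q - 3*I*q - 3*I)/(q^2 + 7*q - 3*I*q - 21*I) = (q + 1)/(q + 7)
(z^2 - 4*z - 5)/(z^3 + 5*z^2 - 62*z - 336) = (z^2 - 4*z - 5)/(z^3 + 5*z^2 - 62*z - 336)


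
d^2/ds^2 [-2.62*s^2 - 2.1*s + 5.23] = -5.24000000000000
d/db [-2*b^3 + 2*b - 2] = 2 - 6*b^2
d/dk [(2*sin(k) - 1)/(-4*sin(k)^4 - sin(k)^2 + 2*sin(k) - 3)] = 2*(12*sin(k)^4 - 8*sin(k)^3 + sin(k)^2 - sin(k) - 2)*cos(k)/(4*sin(k)^4 + sin(k)^2 - 2*sin(k) + 3)^2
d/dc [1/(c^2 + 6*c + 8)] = 2*(-c - 3)/(c^2 + 6*c + 8)^2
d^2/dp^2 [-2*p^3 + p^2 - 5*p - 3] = 2 - 12*p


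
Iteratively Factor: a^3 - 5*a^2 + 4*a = (a)*(a^2 - 5*a + 4) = a*(a - 4)*(a - 1)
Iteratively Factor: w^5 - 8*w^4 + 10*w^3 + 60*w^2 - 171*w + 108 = (w - 3)*(w^4 - 5*w^3 - 5*w^2 + 45*w - 36) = (w - 4)*(w - 3)*(w^3 - w^2 - 9*w + 9) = (w - 4)*(w - 3)*(w - 1)*(w^2 - 9) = (w - 4)*(w - 3)*(w - 1)*(w + 3)*(w - 3)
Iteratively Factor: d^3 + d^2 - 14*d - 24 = (d + 3)*(d^2 - 2*d - 8) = (d + 2)*(d + 3)*(d - 4)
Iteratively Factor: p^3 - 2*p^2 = (p)*(p^2 - 2*p) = p*(p - 2)*(p)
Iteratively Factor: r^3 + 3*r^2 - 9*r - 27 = (r + 3)*(r^2 - 9) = (r - 3)*(r + 3)*(r + 3)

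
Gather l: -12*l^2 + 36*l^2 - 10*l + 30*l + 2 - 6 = 24*l^2 + 20*l - 4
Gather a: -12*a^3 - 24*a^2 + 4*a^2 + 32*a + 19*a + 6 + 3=-12*a^3 - 20*a^2 + 51*a + 9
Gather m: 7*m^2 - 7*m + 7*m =7*m^2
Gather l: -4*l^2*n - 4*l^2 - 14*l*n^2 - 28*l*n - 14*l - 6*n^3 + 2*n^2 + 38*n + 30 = l^2*(-4*n - 4) + l*(-14*n^2 - 28*n - 14) - 6*n^3 + 2*n^2 + 38*n + 30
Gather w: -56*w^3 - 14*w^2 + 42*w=-56*w^3 - 14*w^2 + 42*w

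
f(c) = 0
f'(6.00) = 0.00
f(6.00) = 0.00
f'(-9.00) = 0.00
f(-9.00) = 0.00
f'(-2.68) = 0.00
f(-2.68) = 0.00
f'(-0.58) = 0.00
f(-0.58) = 0.00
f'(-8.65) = 0.00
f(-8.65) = 0.00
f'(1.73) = 0.00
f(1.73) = 0.00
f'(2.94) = 0.00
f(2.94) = 0.00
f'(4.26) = 0.00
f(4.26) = 0.00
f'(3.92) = 0.00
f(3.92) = 0.00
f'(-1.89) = 0.00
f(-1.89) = 0.00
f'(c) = 0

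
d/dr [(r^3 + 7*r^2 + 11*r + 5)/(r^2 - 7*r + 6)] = (r^4 - 14*r^3 - 42*r^2 + 74*r + 101)/(r^4 - 14*r^3 + 61*r^2 - 84*r + 36)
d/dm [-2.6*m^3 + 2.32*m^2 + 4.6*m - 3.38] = -7.8*m^2 + 4.64*m + 4.6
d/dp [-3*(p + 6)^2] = -6*p - 36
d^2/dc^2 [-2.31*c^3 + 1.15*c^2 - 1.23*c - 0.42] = 2.3 - 13.86*c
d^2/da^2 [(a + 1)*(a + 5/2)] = 2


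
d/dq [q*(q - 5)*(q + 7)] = 3*q^2 + 4*q - 35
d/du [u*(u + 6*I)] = 2*u + 6*I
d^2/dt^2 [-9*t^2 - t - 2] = -18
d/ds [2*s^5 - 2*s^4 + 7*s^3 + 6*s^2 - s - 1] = 10*s^4 - 8*s^3 + 21*s^2 + 12*s - 1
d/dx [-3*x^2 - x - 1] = -6*x - 1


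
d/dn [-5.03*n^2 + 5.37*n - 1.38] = 5.37 - 10.06*n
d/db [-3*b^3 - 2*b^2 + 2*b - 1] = -9*b^2 - 4*b + 2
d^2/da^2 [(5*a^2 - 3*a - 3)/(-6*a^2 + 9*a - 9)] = 6*(-2*a^3 + 14*a^2 - 12*a - 1)/(8*a^6 - 36*a^5 + 90*a^4 - 135*a^3 + 135*a^2 - 81*a + 27)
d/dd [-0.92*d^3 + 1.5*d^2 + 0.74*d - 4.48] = -2.76*d^2 + 3.0*d + 0.74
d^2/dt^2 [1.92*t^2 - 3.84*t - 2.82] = 3.84000000000000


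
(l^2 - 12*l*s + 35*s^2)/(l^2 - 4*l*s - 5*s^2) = (l - 7*s)/(l + s)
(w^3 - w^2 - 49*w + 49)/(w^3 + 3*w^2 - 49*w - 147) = (w - 1)/(w + 3)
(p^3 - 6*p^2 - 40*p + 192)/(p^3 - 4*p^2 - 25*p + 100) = (p^2 - 2*p - 48)/(p^2 - 25)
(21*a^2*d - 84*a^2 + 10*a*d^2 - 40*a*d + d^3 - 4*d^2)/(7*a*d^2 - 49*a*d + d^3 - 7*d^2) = (3*a*d - 12*a + d^2 - 4*d)/(d*(d - 7))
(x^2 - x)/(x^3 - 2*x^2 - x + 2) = x/(x^2 - x - 2)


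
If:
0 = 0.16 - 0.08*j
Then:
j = 2.00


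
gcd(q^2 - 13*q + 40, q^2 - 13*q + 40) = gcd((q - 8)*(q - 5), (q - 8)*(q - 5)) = q^2 - 13*q + 40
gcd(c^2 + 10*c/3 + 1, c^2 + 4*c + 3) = c + 3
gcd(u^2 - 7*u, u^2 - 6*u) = u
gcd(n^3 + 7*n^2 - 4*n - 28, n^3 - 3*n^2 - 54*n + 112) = n^2 + 5*n - 14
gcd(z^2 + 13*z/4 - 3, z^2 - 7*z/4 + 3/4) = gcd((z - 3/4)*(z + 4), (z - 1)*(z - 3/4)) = z - 3/4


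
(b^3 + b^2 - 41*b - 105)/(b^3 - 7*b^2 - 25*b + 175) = (b + 3)/(b - 5)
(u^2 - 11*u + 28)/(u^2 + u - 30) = (u^2 - 11*u + 28)/(u^2 + u - 30)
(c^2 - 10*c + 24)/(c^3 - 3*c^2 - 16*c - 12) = (c - 4)/(c^2 + 3*c + 2)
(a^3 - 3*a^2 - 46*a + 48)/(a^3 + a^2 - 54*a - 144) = (a - 1)/(a + 3)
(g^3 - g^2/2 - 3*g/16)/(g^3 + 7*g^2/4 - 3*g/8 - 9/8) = g*(4*g + 1)/(2*(2*g^2 + 5*g + 3))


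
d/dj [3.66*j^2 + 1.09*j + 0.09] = 7.32*j + 1.09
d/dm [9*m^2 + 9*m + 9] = 18*m + 9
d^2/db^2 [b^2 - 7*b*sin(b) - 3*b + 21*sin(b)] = 7*b*sin(b) - 21*sin(b) - 14*cos(b) + 2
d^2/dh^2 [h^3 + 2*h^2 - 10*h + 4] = 6*h + 4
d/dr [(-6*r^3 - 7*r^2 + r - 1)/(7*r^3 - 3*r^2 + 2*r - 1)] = (67*r^4 - 38*r^3 + 28*r^2 + 8*r + 1)/(49*r^6 - 42*r^5 + 37*r^4 - 26*r^3 + 10*r^2 - 4*r + 1)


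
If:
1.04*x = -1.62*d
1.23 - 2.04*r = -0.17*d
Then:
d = -0.641975308641975*x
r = 0.602941176470588 - 0.0534979423868313*x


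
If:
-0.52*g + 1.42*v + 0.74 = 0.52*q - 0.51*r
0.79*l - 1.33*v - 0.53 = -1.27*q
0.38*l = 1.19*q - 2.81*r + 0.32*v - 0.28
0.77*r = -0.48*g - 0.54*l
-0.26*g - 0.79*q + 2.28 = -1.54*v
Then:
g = 1.35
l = -4.04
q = 3.49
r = 1.99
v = 0.54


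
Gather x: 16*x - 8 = 16*x - 8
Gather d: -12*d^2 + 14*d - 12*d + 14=-12*d^2 + 2*d + 14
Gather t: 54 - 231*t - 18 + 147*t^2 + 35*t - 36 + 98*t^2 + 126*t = 245*t^2 - 70*t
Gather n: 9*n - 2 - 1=9*n - 3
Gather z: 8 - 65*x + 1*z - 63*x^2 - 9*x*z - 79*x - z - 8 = -63*x^2 - 9*x*z - 144*x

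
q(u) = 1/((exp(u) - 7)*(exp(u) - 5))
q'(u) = -exp(u)/((exp(u) - 7)*(exp(u) - 5)^2) - exp(u)/((exp(u) - 7)^2*(exp(u) - 5)) = 2*(6 - exp(u))*exp(u)/(exp(4*u) - 24*exp(3*u) + 214*exp(2*u) - 840*exp(u) + 1225)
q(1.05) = 0.11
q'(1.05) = 0.23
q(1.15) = 0.14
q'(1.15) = 0.36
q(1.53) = 1.10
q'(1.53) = 15.43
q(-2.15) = 0.03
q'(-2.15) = 0.00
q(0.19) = 0.05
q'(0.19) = 0.02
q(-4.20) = 0.03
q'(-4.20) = 0.00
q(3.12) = 0.00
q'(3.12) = -0.01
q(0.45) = 0.05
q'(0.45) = 0.04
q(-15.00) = 0.03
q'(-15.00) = 0.00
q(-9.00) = 0.03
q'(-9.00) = 0.00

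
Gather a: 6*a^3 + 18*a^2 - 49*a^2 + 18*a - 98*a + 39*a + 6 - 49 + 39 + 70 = 6*a^3 - 31*a^2 - 41*a + 66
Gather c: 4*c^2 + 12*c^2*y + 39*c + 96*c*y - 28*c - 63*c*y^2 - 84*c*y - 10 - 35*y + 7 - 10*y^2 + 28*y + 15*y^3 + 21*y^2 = c^2*(12*y + 4) + c*(-63*y^2 + 12*y + 11) + 15*y^3 + 11*y^2 - 7*y - 3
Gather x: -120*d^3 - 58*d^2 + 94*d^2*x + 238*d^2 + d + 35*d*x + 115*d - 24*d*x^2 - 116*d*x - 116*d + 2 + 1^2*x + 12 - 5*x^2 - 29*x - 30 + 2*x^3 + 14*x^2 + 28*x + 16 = -120*d^3 + 180*d^2 + 2*x^3 + x^2*(9 - 24*d) + x*(94*d^2 - 81*d)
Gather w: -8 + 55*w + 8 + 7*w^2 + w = 7*w^2 + 56*w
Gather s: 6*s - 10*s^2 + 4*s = -10*s^2 + 10*s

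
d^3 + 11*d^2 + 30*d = d*(d + 5)*(d + 6)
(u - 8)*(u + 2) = u^2 - 6*u - 16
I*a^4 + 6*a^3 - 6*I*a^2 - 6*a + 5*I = (a - 1)*(a - 5*I)*(a - I)*(I*a + I)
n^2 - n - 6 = (n - 3)*(n + 2)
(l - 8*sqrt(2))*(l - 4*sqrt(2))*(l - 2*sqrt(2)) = l^3 - 14*sqrt(2)*l^2 + 112*l - 128*sqrt(2)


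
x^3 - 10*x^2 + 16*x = x*(x - 8)*(x - 2)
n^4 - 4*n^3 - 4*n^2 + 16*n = n*(n - 4)*(n - 2)*(n + 2)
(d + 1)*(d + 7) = d^2 + 8*d + 7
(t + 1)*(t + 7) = t^2 + 8*t + 7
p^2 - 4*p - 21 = (p - 7)*(p + 3)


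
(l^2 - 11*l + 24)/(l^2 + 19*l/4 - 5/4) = 4*(l^2 - 11*l + 24)/(4*l^2 + 19*l - 5)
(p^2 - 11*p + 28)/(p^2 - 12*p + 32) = (p - 7)/(p - 8)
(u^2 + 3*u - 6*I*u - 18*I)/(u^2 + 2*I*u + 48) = (u + 3)/(u + 8*I)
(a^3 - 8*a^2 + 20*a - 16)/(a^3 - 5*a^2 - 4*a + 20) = (a^2 - 6*a + 8)/(a^2 - 3*a - 10)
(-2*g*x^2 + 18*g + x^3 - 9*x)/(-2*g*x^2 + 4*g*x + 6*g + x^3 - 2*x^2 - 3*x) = (x + 3)/(x + 1)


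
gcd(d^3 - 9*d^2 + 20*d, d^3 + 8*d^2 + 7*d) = d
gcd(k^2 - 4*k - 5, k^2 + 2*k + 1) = k + 1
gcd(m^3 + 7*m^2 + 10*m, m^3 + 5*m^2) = m^2 + 5*m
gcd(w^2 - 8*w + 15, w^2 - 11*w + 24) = w - 3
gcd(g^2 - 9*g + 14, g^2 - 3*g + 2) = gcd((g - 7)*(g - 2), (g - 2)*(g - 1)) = g - 2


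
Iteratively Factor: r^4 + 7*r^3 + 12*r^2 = (r)*(r^3 + 7*r^2 + 12*r) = r*(r + 4)*(r^2 + 3*r) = r*(r + 3)*(r + 4)*(r)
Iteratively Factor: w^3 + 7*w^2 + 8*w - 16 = (w - 1)*(w^2 + 8*w + 16) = (w - 1)*(w + 4)*(w + 4)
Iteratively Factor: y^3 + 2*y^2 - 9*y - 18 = (y + 2)*(y^2 - 9) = (y + 2)*(y + 3)*(y - 3)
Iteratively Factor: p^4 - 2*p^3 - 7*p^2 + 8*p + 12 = (p + 2)*(p^3 - 4*p^2 + p + 6) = (p + 1)*(p + 2)*(p^2 - 5*p + 6) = (p - 2)*(p + 1)*(p + 2)*(p - 3)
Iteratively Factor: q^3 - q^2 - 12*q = (q + 3)*(q^2 - 4*q) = (q - 4)*(q + 3)*(q)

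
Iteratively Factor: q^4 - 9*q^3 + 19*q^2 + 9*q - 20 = (q + 1)*(q^3 - 10*q^2 + 29*q - 20) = (q - 1)*(q + 1)*(q^2 - 9*q + 20) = (q - 5)*(q - 1)*(q + 1)*(q - 4)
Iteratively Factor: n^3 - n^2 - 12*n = (n + 3)*(n^2 - 4*n) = n*(n + 3)*(n - 4)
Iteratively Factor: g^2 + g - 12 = (g + 4)*(g - 3)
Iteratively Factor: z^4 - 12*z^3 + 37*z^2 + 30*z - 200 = (z - 4)*(z^3 - 8*z^2 + 5*z + 50) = (z - 5)*(z - 4)*(z^2 - 3*z - 10) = (z - 5)^2*(z - 4)*(z + 2)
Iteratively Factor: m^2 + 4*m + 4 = (m + 2)*(m + 2)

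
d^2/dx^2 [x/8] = 0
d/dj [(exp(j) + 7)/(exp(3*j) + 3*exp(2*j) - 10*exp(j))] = 2*(-exp(3*j) - 12*exp(2*j) - 21*exp(j) + 35)*exp(-j)/(exp(4*j) + 6*exp(3*j) - 11*exp(2*j) - 60*exp(j) + 100)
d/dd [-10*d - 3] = -10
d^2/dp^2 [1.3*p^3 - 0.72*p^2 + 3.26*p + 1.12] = 7.8*p - 1.44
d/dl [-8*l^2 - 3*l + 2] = -16*l - 3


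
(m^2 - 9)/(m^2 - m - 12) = (m - 3)/(m - 4)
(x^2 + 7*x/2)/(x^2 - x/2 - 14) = x/(x - 4)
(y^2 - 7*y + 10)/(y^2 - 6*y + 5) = (y - 2)/(y - 1)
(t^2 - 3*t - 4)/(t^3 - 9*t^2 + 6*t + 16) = (t - 4)/(t^2 - 10*t + 16)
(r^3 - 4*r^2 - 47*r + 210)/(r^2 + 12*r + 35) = (r^2 - 11*r + 30)/(r + 5)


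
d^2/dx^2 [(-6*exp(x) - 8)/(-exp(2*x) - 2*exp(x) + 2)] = (6*exp(4*x) + 20*exp(3*x) + 120*exp(2*x) + 120*exp(x) + 56)*exp(x)/(exp(6*x) + 6*exp(5*x) + 6*exp(4*x) - 16*exp(3*x) - 12*exp(2*x) + 24*exp(x) - 8)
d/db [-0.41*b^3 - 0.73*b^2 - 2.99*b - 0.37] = -1.23*b^2 - 1.46*b - 2.99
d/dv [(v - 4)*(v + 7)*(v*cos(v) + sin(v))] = -(v - 4)*(v + 7)*(v*sin(v) - 2*cos(v)) + (v - 4)*(v*cos(v) + sin(v)) + (v + 7)*(v*cos(v) + sin(v))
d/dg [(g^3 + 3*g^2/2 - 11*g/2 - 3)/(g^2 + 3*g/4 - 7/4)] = 2*(8*g^4 + 12*g^3 + 11*g^2 + 6*g + 95)/(16*g^4 + 24*g^3 - 47*g^2 - 42*g + 49)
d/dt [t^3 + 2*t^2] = t*(3*t + 4)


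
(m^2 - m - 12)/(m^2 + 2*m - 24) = (m + 3)/(m + 6)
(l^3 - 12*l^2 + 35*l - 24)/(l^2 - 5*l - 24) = (l^2 - 4*l + 3)/(l + 3)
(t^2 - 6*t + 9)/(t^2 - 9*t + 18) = (t - 3)/(t - 6)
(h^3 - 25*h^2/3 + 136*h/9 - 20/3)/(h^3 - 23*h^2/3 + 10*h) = (h - 2/3)/h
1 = 1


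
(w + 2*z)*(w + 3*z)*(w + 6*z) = w^3 + 11*w^2*z + 36*w*z^2 + 36*z^3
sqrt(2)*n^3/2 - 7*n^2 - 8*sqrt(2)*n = n*(n - 8*sqrt(2))*(sqrt(2)*n/2 + 1)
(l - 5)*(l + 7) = l^2 + 2*l - 35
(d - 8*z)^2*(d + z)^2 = d^4 - 14*d^3*z + 33*d^2*z^2 + 112*d*z^3 + 64*z^4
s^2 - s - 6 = (s - 3)*(s + 2)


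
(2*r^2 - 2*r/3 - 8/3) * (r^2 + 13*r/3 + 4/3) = 2*r^4 + 8*r^3 - 26*r^2/9 - 112*r/9 - 32/9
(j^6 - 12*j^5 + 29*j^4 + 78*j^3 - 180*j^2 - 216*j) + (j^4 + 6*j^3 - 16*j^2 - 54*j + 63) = j^6 - 12*j^5 + 30*j^4 + 84*j^3 - 196*j^2 - 270*j + 63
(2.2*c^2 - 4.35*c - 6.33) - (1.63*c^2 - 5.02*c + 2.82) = 0.57*c^2 + 0.67*c - 9.15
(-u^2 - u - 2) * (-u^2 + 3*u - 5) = u^4 - 2*u^3 + 4*u^2 - u + 10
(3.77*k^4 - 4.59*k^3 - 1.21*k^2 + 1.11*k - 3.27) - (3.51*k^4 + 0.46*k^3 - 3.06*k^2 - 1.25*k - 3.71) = 0.26*k^4 - 5.05*k^3 + 1.85*k^2 + 2.36*k + 0.44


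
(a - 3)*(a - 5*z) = a^2 - 5*a*z - 3*a + 15*z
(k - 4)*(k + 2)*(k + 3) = k^3 + k^2 - 14*k - 24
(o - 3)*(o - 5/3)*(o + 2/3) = o^3 - 4*o^2 + 17*o/9 + 10/3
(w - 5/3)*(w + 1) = w^2 - 2*w/3 - 5/3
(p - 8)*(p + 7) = p^2 - p - 56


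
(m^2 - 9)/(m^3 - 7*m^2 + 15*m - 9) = (m + 3)/(m^2 - 4*m + 3)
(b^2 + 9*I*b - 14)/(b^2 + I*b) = (b^2 + 9*I*b - 14)/(b*(b + I))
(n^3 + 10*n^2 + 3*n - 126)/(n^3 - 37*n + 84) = (n + 6)/(n - 4)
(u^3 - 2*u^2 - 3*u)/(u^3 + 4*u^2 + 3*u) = (u - 3)/(u + 3)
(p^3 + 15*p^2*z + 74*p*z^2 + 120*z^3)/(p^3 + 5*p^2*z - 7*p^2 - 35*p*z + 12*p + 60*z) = (p^2 + 10*p*z + 24*z^2)/(p^2 - 7*p + 12)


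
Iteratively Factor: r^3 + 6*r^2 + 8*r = (r + 4)*(r^2 + 2*r) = (r + 2)*(r + 4)*(r)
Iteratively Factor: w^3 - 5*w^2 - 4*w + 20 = (w - 2)*(w^2 - 3*w - 10) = (w - 2)*(w + 2)*(w - 5)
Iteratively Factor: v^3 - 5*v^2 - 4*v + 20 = (v - 5)*(v^2 - 4) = (v - 5)*(v - 2)*(v + 2)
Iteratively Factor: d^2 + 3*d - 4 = (d - 1)*(d + 4)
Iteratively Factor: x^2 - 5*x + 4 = (x - 4)*(x - 1)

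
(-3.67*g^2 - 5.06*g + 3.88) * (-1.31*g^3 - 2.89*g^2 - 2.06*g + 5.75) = 4.8077*g^5 + 17.2349*g^4 + 17.1008*g^3 - 21.8921*g^2 - 37.0878*g + 22.31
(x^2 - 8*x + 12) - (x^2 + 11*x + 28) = -19*x - 16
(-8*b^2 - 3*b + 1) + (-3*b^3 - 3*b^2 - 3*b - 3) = -3*b^3 - 11*b^2 - 6*b - 2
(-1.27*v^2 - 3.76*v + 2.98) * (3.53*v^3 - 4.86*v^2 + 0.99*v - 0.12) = -4.4831*v^5 - 7.1006*v^4 + 27.5357*v^3 - 18.0528*v^2 + 3.4014*v - 0.3576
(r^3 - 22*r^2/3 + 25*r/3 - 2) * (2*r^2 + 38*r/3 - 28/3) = 2*r^5 - 2*r^4 - 770*r^3/9 + 170*r^2 - 928*r/9 + 56/3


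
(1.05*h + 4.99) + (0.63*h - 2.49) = 1.68*h + 2.5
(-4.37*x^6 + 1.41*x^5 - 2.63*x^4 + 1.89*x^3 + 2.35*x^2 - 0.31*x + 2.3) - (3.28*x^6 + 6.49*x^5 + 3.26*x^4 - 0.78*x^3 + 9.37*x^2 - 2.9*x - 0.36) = -7.65*x^6 - 5.08*x^5 - 5.89*x^4 + 2.67*x^3 - 7.02*x^2 + 2.59*x + 2.66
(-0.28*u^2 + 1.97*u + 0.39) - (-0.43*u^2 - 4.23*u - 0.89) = 0.15*u^2 + 6.2*u + 1.28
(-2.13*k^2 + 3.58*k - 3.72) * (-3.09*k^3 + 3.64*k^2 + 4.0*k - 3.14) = 6.5817*k^5 - 18.8154*k^4 + 16.006*k^3 + 7.4674*k^2 - 26.1212*k + 11.6808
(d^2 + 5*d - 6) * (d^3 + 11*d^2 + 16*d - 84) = d^5 + 16*d^4 + 65*d^3 - 70*d^2 - 516*d + 504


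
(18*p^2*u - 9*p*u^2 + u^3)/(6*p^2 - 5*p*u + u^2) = u*(6*p - u)/(2*p - u)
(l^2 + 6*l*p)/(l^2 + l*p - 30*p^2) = l/(l - 5*p)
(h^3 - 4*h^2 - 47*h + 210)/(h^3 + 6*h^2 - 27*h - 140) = (h - 6)/(h + 4)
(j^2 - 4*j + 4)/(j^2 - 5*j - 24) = (-j^2 + 4*j - 4)/(-j^2 + 5*j + 24)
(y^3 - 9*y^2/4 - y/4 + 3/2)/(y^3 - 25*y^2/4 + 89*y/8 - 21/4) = 2*(4*y^2 - y - 3)/(8*y^2 - 34*y + 21)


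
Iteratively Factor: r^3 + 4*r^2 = (r)*(r^2 + 4*r) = r^2*(r + 4)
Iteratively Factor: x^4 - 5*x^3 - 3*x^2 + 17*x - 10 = (x - 1)*(x^3 - 4*x^2 - 7*x + 10) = (x - 5)*(x - 1)*(x^2 + x - 2) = (x - 5)*(x - 1)^2*(x + 2)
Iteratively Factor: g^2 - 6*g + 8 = (g - 2)*(g - 4)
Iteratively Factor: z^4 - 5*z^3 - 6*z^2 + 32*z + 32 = (z + 1)*(z^3 - 6*z^2 + 32) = (z - 4)*(z + 1)*(z^2 - 2*z - 8) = (z - 4)^2*(z + 1)*(z + 2)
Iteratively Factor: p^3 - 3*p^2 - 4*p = (p + 1)*(p^2 - 4*p) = (p - 4)*(p + 1)*(p)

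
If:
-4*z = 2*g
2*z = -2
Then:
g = 2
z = -1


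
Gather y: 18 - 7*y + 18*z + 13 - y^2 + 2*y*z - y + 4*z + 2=-y^2 + y*(2*z - 8) + 22*z + 33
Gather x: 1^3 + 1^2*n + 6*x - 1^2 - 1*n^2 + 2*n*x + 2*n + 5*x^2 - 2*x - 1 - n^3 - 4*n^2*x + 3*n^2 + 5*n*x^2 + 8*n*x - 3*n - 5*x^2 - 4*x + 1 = -n^3 + 2*n^2 + 5*n*x^2 + x*(-4*n^2 + 10*n)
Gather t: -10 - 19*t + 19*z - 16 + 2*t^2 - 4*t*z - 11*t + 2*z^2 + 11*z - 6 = 2*t^2 + t*(-4*z - 30) + 2*z^2 + 30*z - 32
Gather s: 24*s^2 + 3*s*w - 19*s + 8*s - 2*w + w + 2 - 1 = 24*s^2 + s*(3*w - 11) - w + 1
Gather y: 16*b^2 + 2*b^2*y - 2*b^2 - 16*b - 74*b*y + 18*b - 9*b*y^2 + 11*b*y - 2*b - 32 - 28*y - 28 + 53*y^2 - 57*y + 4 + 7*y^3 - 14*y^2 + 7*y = 14*b^2 + 7*y^3 + y^2*(39 - 9*b) + y*(2*b^2 - 63*b - 78) - 56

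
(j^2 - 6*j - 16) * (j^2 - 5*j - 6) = j^4 - 11*j^3 + 8*j^2 + 116*j + 96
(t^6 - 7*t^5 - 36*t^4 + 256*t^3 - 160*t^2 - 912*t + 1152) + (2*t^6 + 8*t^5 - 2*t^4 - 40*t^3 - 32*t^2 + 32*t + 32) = 3*t^6 + t^5 - 38*t^4 + 216*t^3 - 192*t^2 - 880*t + 1184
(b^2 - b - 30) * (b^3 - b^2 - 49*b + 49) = b^5 - 2*b^4 - 78*b^3 + 128*b^2 + 1421*b - 1470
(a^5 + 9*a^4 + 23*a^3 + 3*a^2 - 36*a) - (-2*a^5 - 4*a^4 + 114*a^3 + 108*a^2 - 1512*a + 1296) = 3*a^5 + 13*a^4 - 91*a^3 - 105*a^2 + 1476*a - 1296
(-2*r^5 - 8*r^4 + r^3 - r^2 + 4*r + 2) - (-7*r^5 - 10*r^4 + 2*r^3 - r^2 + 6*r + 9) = 5*r^5 + 2*r^4 - r^3 - 2*r - 7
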